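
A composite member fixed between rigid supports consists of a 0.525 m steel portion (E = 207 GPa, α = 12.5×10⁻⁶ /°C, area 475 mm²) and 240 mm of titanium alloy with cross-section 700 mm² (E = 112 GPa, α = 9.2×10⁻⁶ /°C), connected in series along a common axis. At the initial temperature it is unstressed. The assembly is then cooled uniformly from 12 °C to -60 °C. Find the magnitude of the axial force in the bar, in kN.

Free thermal contraction of the whole bar: Σ αᵢΔT Lᵢ = 12.5×10⁻⁶×72×525 + 9.2×10⁻⁶×72×240 = 0.6315 mm.
The rigid supports impose zero overall length change; the single axial force P common to all segments must satisfy P Σ Lᵢ/(AᵢEᵢ) = δ_free.
The series flexibility is Σ Lᵢ/(AᵢEᵢ) = 525/(475×207×10³) + 240/(700×112×10³) = 8.401×10⁻⁶ mm/N.
P = 0.6315 / 8.401×10⁻⁶ = 75170 N = 75.17 kN, tensile.

P ≈ 75.2 kN (tensile)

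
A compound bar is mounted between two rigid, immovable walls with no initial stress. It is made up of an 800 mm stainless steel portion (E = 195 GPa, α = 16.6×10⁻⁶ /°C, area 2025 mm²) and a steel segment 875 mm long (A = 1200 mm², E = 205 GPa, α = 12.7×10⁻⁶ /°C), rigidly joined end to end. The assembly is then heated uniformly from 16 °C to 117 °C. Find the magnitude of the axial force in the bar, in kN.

P ≈ 441 kN (compressive)

Free thermal expansion of the whole bar: Σ αᵢΔT Lᵢ = 16.6×10⁻⁶×101×800 + 12.7×10⁻⁶×101×875 = 2.464 mm.
Since the ends are fixed, an axial force P builds up, equal in every segment, with P · Σ Lᵢ/(AᵢEᵢ) = δ_free.
The series flexibility is Σ Lᵢ/(AᵢEᵢ) = 800/(2025×195×10³) + 875/(1200×205×10³) = 5.583×10⁻⁶ mm/N.
Hence P = δ_free / Σ(L/AE) = 2.464/5.583×10⁻⁶ = 441.3 kN (compressive).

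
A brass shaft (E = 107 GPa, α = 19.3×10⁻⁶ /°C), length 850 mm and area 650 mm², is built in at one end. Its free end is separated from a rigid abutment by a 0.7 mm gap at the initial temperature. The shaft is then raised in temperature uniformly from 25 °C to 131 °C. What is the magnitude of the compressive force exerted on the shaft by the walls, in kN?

If the wall were absent the shaft would grow by αΔT L = 19.3×10⁻⁶ × 106 × 850 = 1.739 mm.
After closing the 0.7 mm clearance, 1.739 − 0.7 = 1.039 mm of expansion remains to be suppressed by the wall.
Compatibility: PL/(AE) = 1.039 mm, so σ = P/A = E × (1.039/850) = 130.8 MPa.
Force on the wall = σA = 130.8 × 650 mm² = 85.01 kN.

P ≈ 85 kN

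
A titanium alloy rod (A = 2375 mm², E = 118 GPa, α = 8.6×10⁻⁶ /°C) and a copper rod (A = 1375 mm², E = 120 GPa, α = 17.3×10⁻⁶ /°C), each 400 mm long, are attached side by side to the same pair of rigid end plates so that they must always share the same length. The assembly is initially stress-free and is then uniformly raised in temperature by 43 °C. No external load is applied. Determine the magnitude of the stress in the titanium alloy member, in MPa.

Both members must finish at the same length. With the larger α, the copper tends to over-expand; the plates restrain it, putting the copper in compression and the titanium alloy in tension. With no external load the two internal forces are equal and opposite, magnitude P.
Compatibility of the two members (thermal + elastic change equal): (α₁ − α₂)ΔT = P·[1/(A₁E₁) + 1/(A₂E₂)].
|α₁ − α₂|·ΔT = 8.7×10⁻⁶ × 43 = 0.0003741.
1/(A₁E₁) + 1/(A₂E₂) = 1/(2375×118×10³) + 1/(1375×120×10³) = 9.629×10⁻⁹ N⁻¹.
P = 0.0003741 / 9.629×10⁻⁹ = 38850 N = 38.85 kN.
σ_{titanium alloy} = P/A₁ = 38850/2375 = 16.36 MPa, tensile.

σ ≈ 16.4 MPa (tensile)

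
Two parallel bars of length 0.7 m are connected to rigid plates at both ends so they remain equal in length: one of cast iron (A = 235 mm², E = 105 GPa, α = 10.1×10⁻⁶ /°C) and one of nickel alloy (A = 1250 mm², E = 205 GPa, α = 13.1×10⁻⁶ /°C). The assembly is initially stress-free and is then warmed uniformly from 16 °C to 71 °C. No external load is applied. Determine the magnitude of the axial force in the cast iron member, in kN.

The nickel alloy has the larger α, so on heating it would change length more than the cast iron if both were free. The rigid plates force a common final length, so the nickel alloy is put into compression and the cast iron into tension, with equal and opposite forces P (no external load).
Equating the net (thermal + elastic) strains gives |α₁ − α₂|·ΔT = P·[1/(A₁E₁) + 1/(A₂E₂)].
|α₁ − α₂|·ΔT = 3×10⁻⁶ × 55 = 0.000165.
1/(A₁E₁) + 1/(A₂E₂) = 1/(235×105×10³) + 1/(1250×205×10³) = 4.443×10⁻⁸ N⁻¹.
So P = 0.000165 / 4.443×10⁻⁸ = 3.714 kN.

P ≈ 3.71 kN (tensile in the cast iron)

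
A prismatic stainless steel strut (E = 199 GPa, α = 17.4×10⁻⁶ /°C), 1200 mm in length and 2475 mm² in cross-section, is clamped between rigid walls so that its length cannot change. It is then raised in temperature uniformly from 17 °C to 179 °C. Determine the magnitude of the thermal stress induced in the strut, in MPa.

The supports are rigid, so the total axial strain is zero. The restrained thermal strain is ε = αΔT = 17.4×10⁻⁶ × 162 = 2818.8×10⁻⁶.
σ = EαΔT = 199×10³ × 17.4×10⁻⁶ × 162 = 560.9 MPa (compressive; the strut is trying to expand).

σ ≈ 561 MPa (compressive)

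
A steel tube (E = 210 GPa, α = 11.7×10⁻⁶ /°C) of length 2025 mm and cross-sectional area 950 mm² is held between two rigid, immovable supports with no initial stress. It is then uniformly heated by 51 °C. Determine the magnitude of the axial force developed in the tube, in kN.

Full restraint means ε = 0, so the stress is σ = EαΔT = 210×10³ × 11.7×10⁻⁶ × 51 = 125.3 MPa.
Axial force P = σA = 125.3 × 950 = 119000 N = 119 kN, compressive.

P ≈ 119 kN (compressive)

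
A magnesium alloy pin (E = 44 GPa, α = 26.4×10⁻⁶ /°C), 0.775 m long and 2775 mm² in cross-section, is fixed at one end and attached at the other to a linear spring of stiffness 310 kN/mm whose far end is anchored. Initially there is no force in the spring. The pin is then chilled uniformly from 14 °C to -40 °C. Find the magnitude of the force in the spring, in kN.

P ≈ 115 kN

If the spring were absent the pin would shorten by αΔT L = 26.4×10⁻⁶ × 54 × 775 = 1.105 mm.
Let P be the tensile force in the spring. The pin extends elastically by PL/(AE) and the spring stretches by P/k; together these equal δ_free.
So P = δ_free / [L/(AE) + 1/k] = 1.105 / [ 775/(2775×44×10³) + 1/(310×10³) ].
P = 1.105 / 9.573×10⁻⁶ = 115400 N.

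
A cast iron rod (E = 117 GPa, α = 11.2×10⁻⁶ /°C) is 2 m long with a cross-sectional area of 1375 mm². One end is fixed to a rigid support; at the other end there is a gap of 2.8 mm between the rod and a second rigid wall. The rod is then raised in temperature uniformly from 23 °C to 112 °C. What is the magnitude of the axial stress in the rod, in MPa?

Free thermal elongation = αΔT L = 11.2×10⁻⁶ × 89 × 2000 = 1.994 mm.
Since δ_free = 1.99 mm is less than the 2.8 mm gap, the rod never touches the wall. No axial force develops.

σ ≈ 0 MPa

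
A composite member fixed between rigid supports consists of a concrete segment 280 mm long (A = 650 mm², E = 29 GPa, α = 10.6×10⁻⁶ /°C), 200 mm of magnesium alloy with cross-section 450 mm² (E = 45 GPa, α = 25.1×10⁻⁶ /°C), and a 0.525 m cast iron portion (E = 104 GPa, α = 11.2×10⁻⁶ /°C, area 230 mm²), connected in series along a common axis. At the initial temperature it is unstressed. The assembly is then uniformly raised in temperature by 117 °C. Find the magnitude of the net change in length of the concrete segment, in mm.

Free thermal expansion of the whole bar: Σ αᵢΔT Lᵢ = 10.6×10⁻⁶×117×280 + 25.1×10⁻⁶×117×200 + 11.2×10⁻⁶×117×525 = 1.623 mm.
The walls prevent any net length change, so an axial force P (same in every segment) develops. Compatibility: P · Σ Lᵢ/(AᵢEᵢ) = δ_free.
Σ Lᵢ/(AᵢEᵢ) = 280/(650×29×10³) + 200/(450×45×10³) + 525/(230×104×10³) = 4.668×10⁻⁵ mm/N.
Hence P = δ_free / Σ(L/AE) = 1.623/4.668×10⁻⁵ = 34.76 kN (compressive).
For the concrete segment, free thermal change = 10.6×10⁻⁶×117×280 = 0.3473 mm and elastic change from P = 34760×280/(650×29×10³) = 0.5163 mm; these oppose, so the net change is 0.169 mm (segment shortens).

|ΔL| ≈ 0.169 mm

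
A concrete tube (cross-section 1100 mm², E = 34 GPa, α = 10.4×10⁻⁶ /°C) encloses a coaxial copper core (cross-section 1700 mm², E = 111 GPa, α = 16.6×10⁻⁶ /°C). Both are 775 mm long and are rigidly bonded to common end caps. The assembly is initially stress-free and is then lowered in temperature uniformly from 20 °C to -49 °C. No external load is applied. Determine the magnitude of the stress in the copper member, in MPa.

Equilibrium of a rigid end plate with no external load gives equal and opposite internal forces ±P in the two members. Since α_{copper} > α_{concrete}, cooling drives the copper into tension and the concrete into compression.
Compatibility of the two members (thermal + elastic change equal): (α₁ − α₂)ΔT = P·[1/(A₁E₁) + 1/(A₂E₂)].
|α₁ − α₂|·ΔT = 6.2×10⁻⁶ × 69 = 0.0004278.
1/(A₁E₁) + 1/(A₂E₂) = 1/(1100×34×10³) + 1/(1700×111×10³) = 3.204×10⁻⁸ N⁻¹.
So P = 0.0004278 / 3.204×10⁻⁸ = 13.35 kN.
σ_{copper} = P/A₂ = 13350/1700 = 7.855 MPa, tensile.

σ ≈ 7.85 MPa (tensile)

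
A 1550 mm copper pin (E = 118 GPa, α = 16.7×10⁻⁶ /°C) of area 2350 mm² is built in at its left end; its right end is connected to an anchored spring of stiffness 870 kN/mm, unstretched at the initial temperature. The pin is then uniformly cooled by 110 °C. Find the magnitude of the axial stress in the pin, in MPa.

Free thermal contraction: δ_free = αΔT L = 16.7×10⁻⁶ × 110 × 1550 = 2.847 mm.
With a force P in the spring, the elastic change of the pin is PL/(AE) and that of the spring is P/k; compatibility requires their sum to equal δ_free.
So P = δ_free / [L/(AE) + 1/k] = 2.847 / [ 1550/(2350×118×10³) + 1/(870×10³) ].
P = 2.847 / 6.739×10⁻⁶ = 422500 N.
σ = P/A = 422500/2350 = 179.8 MPa.

σ ≈ 180 MPa (tensile)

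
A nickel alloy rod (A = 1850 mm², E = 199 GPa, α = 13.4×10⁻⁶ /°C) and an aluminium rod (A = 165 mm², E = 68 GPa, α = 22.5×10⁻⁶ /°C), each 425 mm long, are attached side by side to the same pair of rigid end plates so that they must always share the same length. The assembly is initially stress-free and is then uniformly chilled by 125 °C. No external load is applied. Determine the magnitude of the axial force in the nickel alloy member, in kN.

P ≈ 12.4 kN (compressive in the nickel alloy)

Equilibrium of a rigid end plate with no external load gives equal and opposite internal forces ±P in the two members. Since α_{aluminium} > α_{nickel alloy}, cooling drives the aluminium into tension and the nickel alloy into compression.
Setting the final lengths equal and cancelling L: (α₁ − α₂)ΔT = P/(A₁E₁) + P/(A₂E₂).
|α₁ − α₂|·ΔT = 9.1×10⁻⁶ × 125 = 0.001137.
1/(A₁E₁) + 1/(A₂E₂) = 1/(1850×199×10³) + 1/(165×68×10³) = 9.184×10⁻⁸ N⁻¹.
So P = 0.001137 / 9.184×10⁻⁸ = 12.39 kN.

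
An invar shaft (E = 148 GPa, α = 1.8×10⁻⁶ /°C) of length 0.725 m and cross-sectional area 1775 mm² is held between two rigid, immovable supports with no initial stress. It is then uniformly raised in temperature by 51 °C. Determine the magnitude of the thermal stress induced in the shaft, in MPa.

Because both ends are immovable the net strain is zero, and the suppressed thermal strain is αΔT = 1.8×10⁻⁶ × 51 = 91.8×10⁻⁶.
σ = EαΔT = 148×10³ × 1.8×10⁻⁶ × 51 = 13.59 MPa (compressive; the shaft is trying to expand).

σ ≈ 13.6 MPa (compressive)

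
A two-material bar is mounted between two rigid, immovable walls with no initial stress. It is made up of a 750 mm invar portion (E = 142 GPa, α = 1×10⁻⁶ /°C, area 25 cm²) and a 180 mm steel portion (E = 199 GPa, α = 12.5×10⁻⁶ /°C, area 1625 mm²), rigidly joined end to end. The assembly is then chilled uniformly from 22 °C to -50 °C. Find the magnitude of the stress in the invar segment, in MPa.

If the supports were absent, the total length change would be Σ αᵢΔT Lᵢ = 1×10⁻⁶×72×750 + 12.5×10⁻⁶×72×180 = 0.216 mm.
The walls prevent any net length change, so an axial force P (same in every segment) develops. Compatibility: P · Σ Lᵢ/(AᵢEᵢ) = δ_free.
The series flexibility is Σ Lᵢ/(AᵢEᵢ) = 750/(2500×142×10³) + 180/(1625×199×10³) = 2.669×10⁻⁶ mm/N.
So P = 0.216 / 2.669×10⁻⁶ = 80.92 kN, tensile.
σ_{invar} = P / A = 80920 / 2500 = 32.37 MPa.

σ ≈ 32.4 MPa (tensile)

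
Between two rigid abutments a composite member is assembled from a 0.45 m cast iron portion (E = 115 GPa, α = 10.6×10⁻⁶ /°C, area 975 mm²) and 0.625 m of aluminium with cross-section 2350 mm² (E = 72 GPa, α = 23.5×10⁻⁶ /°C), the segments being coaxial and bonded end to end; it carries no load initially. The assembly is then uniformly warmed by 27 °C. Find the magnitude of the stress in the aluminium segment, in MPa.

σ ≈ 29 MPa (compressive)

With the walls removed the bar would change length by δ_free = Σ αᵢΔT Lᵢ = 10.6×10⁻⁶×27×450 + 23.5×10⁻⁶×27×625 = 0.5254 mm.
Since the ends are fixed, an axial force P builds up, equal in every segment, with P · Σ Lᵢ/(AᵢEᵢ) = δ_free.
Σ Lᵢ/(AᵢEᵢ) = 450/(975×115×10³) + 625/(2350×72×10³) = 7.707×10⁻⁶ mm/N.
So P = 0.5254 / 7.707×10⁻⁶ = 68.16 kN, compressive.
σ_{aluminium} = P / A = 68160 / 2350 = 29.01 MPa.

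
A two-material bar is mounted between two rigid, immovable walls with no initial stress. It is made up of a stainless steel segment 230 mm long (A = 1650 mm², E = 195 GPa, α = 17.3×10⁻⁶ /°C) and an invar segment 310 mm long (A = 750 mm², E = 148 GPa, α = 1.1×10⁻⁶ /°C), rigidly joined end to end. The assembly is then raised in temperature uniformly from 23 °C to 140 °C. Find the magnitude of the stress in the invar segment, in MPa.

σ ≈ 192 MPa (compressive)

With the walls removed the bar would change length by δ_free = Σ αᵢΔT Lᵢ = 17.3×10⁻⁶×117×230 + 1.1×10⁻⁶×117×310 = 0.5054 mm.
The walls prevent any net length change, so an axial force P (same in every segment) develops. Compatibility: P · Σ Lᵢ/(AᵢEᵢ) = δ_free.
Σ Lᵢ/(AᵢEᵢ) = 230/(1650×195×10³) + 310/(750×148×10³) = 3.508×10⁻⁶ mm/N.
So P = 0.5054 / 3.508×10⁻⁶ = 144.1 kN, compressive.
σ_{invar} = P / A = 144100 / 750 = 192.1 MPa.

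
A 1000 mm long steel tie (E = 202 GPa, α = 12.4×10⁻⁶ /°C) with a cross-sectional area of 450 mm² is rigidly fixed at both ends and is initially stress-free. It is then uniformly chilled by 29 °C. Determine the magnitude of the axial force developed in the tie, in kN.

The ends cannot move, so σ = EαΔT = 202×10³ × 12.4×10⁻⁶ × 29 = 72.64 MPa.
P = AEαΔT = 450 × 202×10³ × 12.4×10⁻⁶ × 29 = 32.69 kN (tensile).

P ≈ 32.7 kN (tensile)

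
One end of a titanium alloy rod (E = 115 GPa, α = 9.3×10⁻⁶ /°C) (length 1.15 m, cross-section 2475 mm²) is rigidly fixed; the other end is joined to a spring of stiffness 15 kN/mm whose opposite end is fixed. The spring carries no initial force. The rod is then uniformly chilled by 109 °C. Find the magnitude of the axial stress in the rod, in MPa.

If the spring were absent the rod would shorten by αΔT L = 9.3×10⁻⁶ × 109 × 1150 = 1.166 mm.
Let P be the tensile force in the spring. The rod extends elastically by PL/(AE) and the spring stretches by P/k; together these equal δ_free.
P [ L/(AE) + 1/k ] = δ_free → P [ 1150/(2475×115×10³) + 1/(15×10³) ] = 1.166.
P = 1.166 / 7.071×10⁻⁵ = 16490 N.
σ = P/A = 16490/2475 = 6.661 MPa.

σ ≈ 6.66 MPa (tensile)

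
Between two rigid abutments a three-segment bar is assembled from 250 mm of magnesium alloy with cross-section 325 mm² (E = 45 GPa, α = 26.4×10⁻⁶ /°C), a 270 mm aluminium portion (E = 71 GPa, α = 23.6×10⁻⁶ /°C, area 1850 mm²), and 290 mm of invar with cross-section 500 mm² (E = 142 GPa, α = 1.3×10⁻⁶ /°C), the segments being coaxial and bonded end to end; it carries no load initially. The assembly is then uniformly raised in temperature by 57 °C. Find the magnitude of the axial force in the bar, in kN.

With the walls removed the bar would change length by δ_free = Σ αᵢΔT Lᵢ = 26.4×10⁻⁶×57×250 + 23.6×10⁻⁶×57×270 + 1.3×10⁻⁶×57×290 = 0.7609 mm.
The rigid supports impose zero overall length change; the single axial force P common to all segments must satisfy P Σ Lᵢ/(AᵢEᵢ) = δ_free.
The series flexibility is Σ Lᵢ/(AᵢEᵢ) = 250/(325×45×10³) + 270/(1850×71×10³) + 290/(500×142×10³) = 2.323×10⁻⁵ mm/N.
Hence P = δ_free / Σ(L/AE) = 0.7609/2.323×10⁻⁵ = 32.75 kN (compressive).

P ≈ 32.7 kN (compressive)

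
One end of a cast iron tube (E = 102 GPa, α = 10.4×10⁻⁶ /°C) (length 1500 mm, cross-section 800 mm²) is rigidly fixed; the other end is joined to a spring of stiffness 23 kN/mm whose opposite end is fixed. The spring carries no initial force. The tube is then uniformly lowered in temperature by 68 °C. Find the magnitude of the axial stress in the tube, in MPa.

The unrestrained thermal change is αΔT L = 10.4×10⁻⁶ × 68 × 1500 = 1.061 mm.
With a force P in the spring, the elastic change of the tube is PL/(AE) and that of the spring is P/k; compatibility requires their sum to equal δ_free.
So P = δ_free / [L/(AE) + 1/k] = 1.061 / [ 1500/(800×102×10³) + 1/(23×10³) ].
P = 1.061 / 6.186×10⁻⁵ = 17150 N.
σ = P/A = 17150/800 = 21.44 MPa.

σ ≈ 21.4 MPa (tensile)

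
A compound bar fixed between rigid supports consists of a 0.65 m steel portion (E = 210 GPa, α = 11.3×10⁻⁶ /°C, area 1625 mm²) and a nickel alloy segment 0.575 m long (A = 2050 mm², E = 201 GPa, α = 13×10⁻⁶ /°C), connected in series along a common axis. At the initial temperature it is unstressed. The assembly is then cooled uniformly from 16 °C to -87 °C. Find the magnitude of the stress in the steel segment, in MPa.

If the supports were absent, the total length change would be Σ αᵢΔT Lᵢ = 11.3×10⁻⁶×103×650 + 13×10⁻⁶×103×575 = 1.526 mm.
The rigid supports impose zero overall length change; the single axial force P common to all segments must satisfy P Σ Lᵢ/(AᵢEᵢ) = δ_free.
Σ Lᵢ/(AᵢEᵢ) = 650/(1625×210×10³) + 575/(2050×201×10³) = 3.3×10⁻⁶ mm/N.
P = 1.526 / 3.3×10⁻⁶ = 462500 N = 462.5 kN, tensile.
σ_{steel} = P / A = 462500 / 1625 = 284.6 MPa.

σ ≈ 285 MPa (tensile)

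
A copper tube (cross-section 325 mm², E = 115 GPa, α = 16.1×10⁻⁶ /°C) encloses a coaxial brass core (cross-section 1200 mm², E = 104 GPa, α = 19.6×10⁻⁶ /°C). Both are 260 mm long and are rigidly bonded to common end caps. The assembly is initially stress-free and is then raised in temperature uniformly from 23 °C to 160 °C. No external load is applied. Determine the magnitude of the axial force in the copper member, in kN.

P ≈ 13.8 kN (tensile in the copper)

The brass has the larger α, so on heating it would change length more than the copper if both were free. The rigid plates force a common final length, so the brass is put into compression and the copper into tension, with equal and opposite forces P (no external load).
Compatibility of the two members (thermal + elastic change equal): (α₁ − α₂)ΔT = P·[1/(A₁E₁) + 1/(A₂E₂)].
|α₁ − α₂|·ΔT = 3.5×10⁻⁶ × 137 = 0.0004795.
1/(A₁E₁) + 1/(A₂E₂) = 1/(325×115×10³) + 1/(1200×104×10³) = 3.477×10⁻⁸ N⁻¹.
P = 0.0004795 / 3.477×10⁻⁸ = 13790 N = 13.79 kN.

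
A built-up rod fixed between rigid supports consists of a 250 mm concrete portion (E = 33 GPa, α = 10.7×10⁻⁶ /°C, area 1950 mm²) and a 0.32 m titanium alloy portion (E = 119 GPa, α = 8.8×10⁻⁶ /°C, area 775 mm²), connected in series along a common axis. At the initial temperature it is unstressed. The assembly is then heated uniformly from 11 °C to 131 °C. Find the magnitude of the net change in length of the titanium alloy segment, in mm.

|ΔL| ≈ 0.0271 mm

If the supports were absent, the total length change would be Σ αᵢΔT Lᵢ = 10.7×10⁻⁶×120×250 + 8.8×10⁻⁶×120×320 = 0.6589 mm.
The walls prevent any net length change, so an axial force P (same in every segment) develops. Compatibility: P · Σ Lᵢ/(AᵢEᵢ) = δ_free.
The series flexibility is Σ Lᵢ/(AᵢEᵢ) = 250/(1950×33×10³) + 320/(775×119×10³) = 7.355×10⁻⁶ mm/N.
P = 0.6589 / 7.355×10⁻⁶ = 89590 N = 89.59 kN, compressive.
For the titanium alloy segment, free thermal change = 8.8×10⁻⁶×120×320 = 0.3379 mm and elastic change from P = 89590×320/(775×119×10³) = 0.3109 mm; these oppose, so the net change is 0.0271 mm (segment lengthens).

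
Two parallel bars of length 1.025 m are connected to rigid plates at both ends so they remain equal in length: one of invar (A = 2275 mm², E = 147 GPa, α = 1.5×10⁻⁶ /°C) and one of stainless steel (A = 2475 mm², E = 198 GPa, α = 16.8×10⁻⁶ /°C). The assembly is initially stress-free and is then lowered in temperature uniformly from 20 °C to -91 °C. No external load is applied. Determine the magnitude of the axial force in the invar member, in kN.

P ≈ 338 kN (compressive in the invar)

Both members must finish at the same length. With the larger α, the stainless steel tends to over-contract; the plates restrain it, putting the stainless steel in tension and the invar in compression. With no external load the two internal forces are equal and opposite, magnitude P.
Equating the net (thermal + elastic) strains gives |α₁ − α₂|·ΔT = P·[1/(A₁E₁) + 1/(A₂E₂)].
|α₁ − α₂|·ΔT = 15.3×10⁻⁶ × 111 = 0.001698.
1/(A₁E₁) + 1/(A₂E₂) = 1/(2275×147×10³) + 1/(2475×198×10³) = 5.031×10⁻⁹ N⁻¹.
P = 0.001698 / 5.031×10⁻⁹ = 337600 N = 337.6 kN.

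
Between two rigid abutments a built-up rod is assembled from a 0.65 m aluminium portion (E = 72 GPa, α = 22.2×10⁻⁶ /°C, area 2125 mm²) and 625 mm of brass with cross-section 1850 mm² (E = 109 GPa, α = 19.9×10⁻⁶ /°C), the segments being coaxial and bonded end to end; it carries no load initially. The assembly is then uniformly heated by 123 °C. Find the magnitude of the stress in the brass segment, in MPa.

With the walls removed the bar would change length by δ_free = Σ αᵢΔT Lᵢ = 22.2×10⁻⁶×123×650 + 19.9×10⁻⁶×123×625 = 3.305 mm.
Since the ends are fixed, an axial force P builds up, equal in every segment, with P · Σ Lᵢ/(AᵢEᵢ) = δ_free.
Σ Lᵢ/(AᵢEᵢ) = 650/(2125×72×10³) + 625/(1850×109×10³) = 7.348×10⁻⁶ mm/N.
P = 3.305 / 7.348×10⁻⁶ = 449800 N = 449.8 kN, compressive.
σ_{brass} = P / A = 449800 / 1850 = 243.1 MPa.

σ ≈ 243 MPa (compressive)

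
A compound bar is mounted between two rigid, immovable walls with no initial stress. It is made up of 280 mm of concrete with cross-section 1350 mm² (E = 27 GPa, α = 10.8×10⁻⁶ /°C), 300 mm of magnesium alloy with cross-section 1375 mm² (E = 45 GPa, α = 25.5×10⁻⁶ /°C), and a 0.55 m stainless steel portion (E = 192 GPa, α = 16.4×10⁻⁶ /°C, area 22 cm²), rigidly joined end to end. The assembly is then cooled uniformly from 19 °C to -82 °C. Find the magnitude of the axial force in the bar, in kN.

If the supports were absent, the total length change would be Σ αᵢΔT Lᵢ = 10.8×10⁻⁶×101×280 + 25.5×10⁻⁶×101×300 + 16.4×10⁻⁶×101×550 = 1.989 mm.
The rigid supports impose zero overall length change; the single axial force P common to all segments must satisfy P Σ Lᵢ/(AᵢEᵢ) = δ_free.
Σ Lᵢ/(AᵢEᵢ) = 280/(1350×27×10³) + 300/(1375×45×10³) + 550/(2200×192×10³) = 1.383×10⁻⁵ mm/N.
So P = 1.989 / 1.383×10⁻⁵ = 143.8 kN, tensile.

P ≈ 144 kN (tensile)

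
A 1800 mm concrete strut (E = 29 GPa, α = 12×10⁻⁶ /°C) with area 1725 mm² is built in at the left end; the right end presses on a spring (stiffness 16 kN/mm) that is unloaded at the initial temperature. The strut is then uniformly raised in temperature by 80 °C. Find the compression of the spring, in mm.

δ ≈ 1.1 mm

Free thermal expansion: δ_free = αΔT L = 12×10⁻⁶ × 80 × 1800 = 1.728 mm.
With a force P in the spring, the elastic change of the strut is PL/(AE) and that of the spring is P/k; compatibility requires their sum to equal δ_free.
P [ L/(AE) + 1/k ] = δ_free → P [ 1800/(1725×29×10³) + 1/(16×10³) ] = 1.728.
P = 1.728 / 9.848×10⁻⁵ = 17550 N.
Spring compression = P/k = 17550/(16×10³) = 1.097 mm.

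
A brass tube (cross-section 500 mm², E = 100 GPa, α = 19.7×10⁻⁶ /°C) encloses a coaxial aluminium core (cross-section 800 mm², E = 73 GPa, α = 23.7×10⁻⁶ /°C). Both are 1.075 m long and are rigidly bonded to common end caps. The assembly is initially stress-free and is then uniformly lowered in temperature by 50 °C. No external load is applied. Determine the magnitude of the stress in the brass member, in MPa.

σ ≈ 10.8 MPa (compressive)

The aluminium has the larger α, so on cooling it would change length more than the brass if both were free. The rigid plates force a common final length, so the aluminium is put into tension and the brass into compression, with equal and opposite forces P (no external load).
Equating the net (thermal + elastic) strains gives |α₁ − α₂|·ΔT = P·[1/(A₁E₁) + 1/(A₂E₂)].
|α₁ − α₂|·ΔT = 4×10⁻⁶ × 50 = 0.0002.
1/(A₁E₁) + 1/(A₂E₂) = 1/(500×100×10³) + 1/(800×73×10³) = 3.712×10⁻⁸ N⁻¹.
So P = 0.0002 / 3.712×10⁻⁸ = 5.387 kN.
σ_{brass} = P/A₁ = 5387/500 = 10.77 MPa, compressive.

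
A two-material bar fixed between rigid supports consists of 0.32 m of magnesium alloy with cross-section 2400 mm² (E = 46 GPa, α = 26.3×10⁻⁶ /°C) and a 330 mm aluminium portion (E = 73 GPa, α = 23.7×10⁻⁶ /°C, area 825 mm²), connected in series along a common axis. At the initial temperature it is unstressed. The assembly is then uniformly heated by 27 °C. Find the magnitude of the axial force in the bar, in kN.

With the walls removed the bar would change length by δ_free = Σ αᵢΔT Lᵢ = 26.3×10⁻⁶×27×320 + 23.7×10⁻⁶×27×330 = 0.4384 mm.
Since the ends are fixed, an axial force P builds up, equal in every segment, with P · Σ Lᵢ/(AᵢEᵢ) = δ_free.
The series flexibility is Σ Lᵢ/(AᵢEᵢ) = 320/(2400×46×10³) + 330/(825×73×10³) = 8.378×10⁻⁶ mm/N.
Hence P = δ_free / Σ(L/AE) = 0.4384/8.378×10⁻⁶ = 52.33 kN (compressive).

P ≈ 52.3 kN (compressive)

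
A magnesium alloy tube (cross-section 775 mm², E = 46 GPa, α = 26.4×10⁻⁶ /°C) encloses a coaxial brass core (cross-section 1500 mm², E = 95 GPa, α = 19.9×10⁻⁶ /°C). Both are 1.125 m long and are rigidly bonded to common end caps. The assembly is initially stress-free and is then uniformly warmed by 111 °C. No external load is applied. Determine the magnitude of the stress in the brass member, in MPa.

The magnesium alloy has the larger α, so on heating it would change length more than the brass if both were free. The rigid plates force a common final length, so the magnesium alloy is put into compression and the brass into tension, with equal and opposite forces P (no external load).
Equating the net (thermal + elastic) strains gives |α₁ − α₂|·ΔT = P·[1/(A₁E₁) + 1/(A₂E₂)].
|α₁ − α₂|·ΔT = 6.5×10⁻⁶ × 111 = 0.0007215.
1/(A₁E₁) + 1/(A₂E₂) = 1/(775×46×10³) + 1/(1500×95×10³) = 3.507×10⁻⁸ N⁻¹.
So P = 0.0007215 / 3.507×10⁻⁸ = 20.57 kN.
σ_{brass} = P/A₂ = 20570/1500 = 13.72 MPa, tensile.

σ ≈ 13.7 MPa (tensile)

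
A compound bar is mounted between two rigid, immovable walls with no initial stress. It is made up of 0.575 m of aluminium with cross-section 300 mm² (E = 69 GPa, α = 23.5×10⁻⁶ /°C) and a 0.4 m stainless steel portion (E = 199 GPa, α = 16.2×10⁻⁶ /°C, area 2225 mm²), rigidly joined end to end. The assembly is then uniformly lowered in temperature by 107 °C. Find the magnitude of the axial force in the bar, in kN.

With the walls removed the bar would change length by δ_free = Σ αᵢΔT Lᵢ = 23.5×10⁻⁶×107×575 + 16.2×10⁻⁶×107×400 = 2.139 mm.
Since the ends are fixed, an axial force P builds up, equal in every segment, with P · Σ Lᵢ/(AᵢEᵢ) = δ_free.
The series flexibility is Σ Lᵢ/(AᵢEᵢ) = 575/(300×69×10³) + 400/(2225×199×10³) = 2.868×10⁻⁵ mm/N.
So P = 2.139 / 2.868×10⁻⁵ = 74.59 kN, tensile.

P ≈ 74.6 kN (tensile)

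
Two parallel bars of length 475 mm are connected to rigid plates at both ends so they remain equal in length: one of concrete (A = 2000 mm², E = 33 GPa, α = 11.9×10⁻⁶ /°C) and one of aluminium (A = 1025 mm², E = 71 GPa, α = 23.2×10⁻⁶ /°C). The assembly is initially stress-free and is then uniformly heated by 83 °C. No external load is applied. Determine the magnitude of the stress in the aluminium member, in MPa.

The aluminium has the larger α, so on heating it would change length more than the concrete if both were free. The rigid plates force a common final length, so the aluminium is put into compression and the concrete into tension, with equal and opposite forces P (no external load).
Setting the final lengths equal and cancelling L: (α₁ − α₂)ΔT = P/(A₁E₁) + P/(A₂E₂).
|α₁ − α₂|·ΔT = 11.3×10⁻⁶ × 83 = 0.0009379.
1/(A₁E₁) + 1/(A₂E₂) = 1/(2000×33×10³) + 1/(1025×71×10³) = 2.889×10⁻⁸ N⁻¹.
So P = 0.0009379 / 2.889×10⁻⁸ = 32.46 kN.
σ_{aluminium} = P/A₂ = 32460/1025 = 31.67 MPa, compressive.

σ ≈ 31.7 MPa (compressive)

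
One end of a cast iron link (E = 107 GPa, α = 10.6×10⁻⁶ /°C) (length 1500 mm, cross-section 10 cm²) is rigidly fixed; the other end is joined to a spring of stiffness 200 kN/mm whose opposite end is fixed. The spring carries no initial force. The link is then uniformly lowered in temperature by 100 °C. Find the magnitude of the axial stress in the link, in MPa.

σ ≈ 83.6 MPa (tensile)

Free thermal contraction: δ_free = αΔT L = 10.6×10⁻⁶ × 100 × 1500 = 1.59 mm.
With a force P in the spring, the elastic change of the link is PL/(AE) and that of the spring is P/k; compatibility requires their sum to equal δ_free.
P [ L/(AE) + 1/k ] = δ_free → P [ 1500/(1000×107×10³) + 1/(200×10³) ] = 1.59.
P = 1.59 / 1.902×10⁻⁵ = 83600 N.
σ = P/A = 83600/1000 = 83.6 MPa.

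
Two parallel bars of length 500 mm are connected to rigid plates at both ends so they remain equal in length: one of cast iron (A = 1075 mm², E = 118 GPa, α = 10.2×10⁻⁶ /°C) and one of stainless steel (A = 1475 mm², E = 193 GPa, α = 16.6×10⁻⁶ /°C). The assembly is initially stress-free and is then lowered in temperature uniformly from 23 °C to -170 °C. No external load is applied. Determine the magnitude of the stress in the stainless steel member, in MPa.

σ ≈ 73.5 MPa (tensile)

Both members must finish at the same length. With the larger α, the stainless steel tends to over-contract; the plates restrain it, putting the stainless steel in tension and the cast iron in compression. With no external load the two internal forces are equal and opposite, magnitude P.
Equating the net (thermal + elastic) strains gives |α₁ − α₂|·ΔT = P·[1/(A₁E₁) + 1/(A₂E₂)].
|α₁ − α₂|·ΔT = 6.4×10⁻⁶ × 193 = 0.001235.
1/(A₁E₁) + 1/(A₂E₂) = 1/(1075×118×10³) + 1/(1475×193×10³) = 1.14×10⁻⁸ N⁻¹.
P = 0.001235 / 1.14×10⁻⁸ = 108400 N = 108.4 kN.
σ_{stainless steel} = P/A₂ = 108400/1475 = 73.48 MPa, tensile.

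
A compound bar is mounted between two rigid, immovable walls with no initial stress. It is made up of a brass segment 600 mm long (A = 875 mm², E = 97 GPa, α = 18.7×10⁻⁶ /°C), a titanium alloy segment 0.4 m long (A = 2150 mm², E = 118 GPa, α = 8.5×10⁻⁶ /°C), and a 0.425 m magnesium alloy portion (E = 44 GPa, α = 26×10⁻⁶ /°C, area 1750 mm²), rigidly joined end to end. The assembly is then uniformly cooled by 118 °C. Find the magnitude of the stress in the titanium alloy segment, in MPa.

With the walls removed the bar would change length by δ_free = Σ αᵢΔT Lᵢ = 18.7×10⁻⁶×118×600 + 8.5×10⁻⁶×118×400 + 26×10⁻⁶×118×425 = 3.029 mm.
Since the ends are fixed, an axial force P builds up, equal in every segment, with P · Σ Lᵢ/(AᵢEᵢ) = δ_free.
Σ Lᵢ/(AᵢEᵢ) = 600/(875×97×10³) + 400/(2150×118×10³) + 425/(1750×44×10³) = 1.417×10⁻⁵ mm/N.
Hence P = δ_free / Σ(L/AE) = 3.029/1.417×10⁻⁵ = 213.8 kN (tensile).
σ_{titanium alloy} = P / A = 213800 / 2150 = 99.46 MPa.

σ ≈ 99.5 MPa (tensile)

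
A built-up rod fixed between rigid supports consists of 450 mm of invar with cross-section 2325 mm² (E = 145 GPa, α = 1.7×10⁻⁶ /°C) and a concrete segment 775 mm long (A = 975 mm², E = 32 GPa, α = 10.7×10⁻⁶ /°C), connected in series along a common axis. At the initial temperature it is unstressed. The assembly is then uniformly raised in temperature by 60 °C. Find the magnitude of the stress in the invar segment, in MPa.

If the supports were absent, the total length change would be Σ αᵢΔT Lᵢ = 1.7×10⁻⁶×60×450 + 10.7×10⁻⁶×60×775 = 0.5434 mm.
The walls prevent any net length change, so an axial force P (same in every segment) develops. Compatibility: P · Σ Lᵢ/(AᵢEᵢ) = δ_free.
Σ Lᵢ/(AᵢEᵢ) = 450/(2325×145×10³) + 775/(975×32×10³) = 2.617×10⁻⁵ mm/N.
So P = 0.5434 / 2.617×10⁻⁵ = 20.76 kN, compressive.
σ_{invar} = P / A = 20760 / 2325 = 8.93 MPa.

σ ≈ 8.93 MPa (compressive)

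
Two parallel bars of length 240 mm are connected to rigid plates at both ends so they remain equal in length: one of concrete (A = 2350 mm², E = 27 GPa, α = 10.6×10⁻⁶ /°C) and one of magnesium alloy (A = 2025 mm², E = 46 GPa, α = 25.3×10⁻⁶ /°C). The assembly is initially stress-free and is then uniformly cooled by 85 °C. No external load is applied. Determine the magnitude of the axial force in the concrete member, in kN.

P ≈ 47.2 kN (compressive in the concrete)

Equilibrium of a rigid end plate with no external load gives equal and opposite internal forces ±P in the two members. Since α_{magnesium alloy} > α_{concrete}, cooling drives the magnesium alloy into tension and the concrete into compression.
Equating the net (thermal + elastic) strains gives |α₁ − α₂|·ΔT = P·[1/(A₁E₁) + 1/(A₂E₂)].
|α₁ − α₂|·ΔT = 14.7×10⁻⁶ × 85 = 0.001249.
1/(A₁E₁) + 1/(A₂E₂) = 1/(2350×27×10³) + 1/(2025×46×10³) = 2.65×10⁻⁸ N⁻¹.
So P = 0.001249 / 2.65×10⁻⁸ = 47.16 kN.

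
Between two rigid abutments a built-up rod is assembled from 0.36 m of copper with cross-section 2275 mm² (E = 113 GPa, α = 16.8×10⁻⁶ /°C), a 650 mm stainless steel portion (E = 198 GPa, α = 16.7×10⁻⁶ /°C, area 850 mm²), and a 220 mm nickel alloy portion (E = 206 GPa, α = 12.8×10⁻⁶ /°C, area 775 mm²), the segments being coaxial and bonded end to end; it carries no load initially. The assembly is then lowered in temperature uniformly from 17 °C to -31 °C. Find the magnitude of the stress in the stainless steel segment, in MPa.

σ ≈ 168 MPa (tensile)

If the supports were absent, the total length change would be Σ αᵢΔT Lᵢ = 16.8×10⁻⁶×48×360 + 16.7×10⁻⁶×48×650 + 12.8×10⁻⁶×48×220 = 0.9465 mm.
Since the ends are fixed, an axial force P builds up, equal in every segment, with P · Σ Lᵢ/(AᵢEᵢ) = δ_free.
Σ Lᵢ/(AᵢEᵢ) = 360/(2275×113×10³) + 650/(850×198×10³) + 220/(775×206×10³) = 6.641×10⁻⁶ mm/N.
P = 0.9465 / 6.641×10⁻⁶ = 142500 N = 142.5 kN, tensile.
σ_{stainless steel} = P / A = 142500 / 850 = 167.7 MPa.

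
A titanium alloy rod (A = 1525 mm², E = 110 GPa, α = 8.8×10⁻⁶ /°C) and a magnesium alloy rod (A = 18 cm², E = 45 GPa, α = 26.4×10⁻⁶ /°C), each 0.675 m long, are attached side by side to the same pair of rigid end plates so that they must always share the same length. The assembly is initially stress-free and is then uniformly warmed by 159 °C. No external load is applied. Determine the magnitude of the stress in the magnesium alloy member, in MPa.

Both members must finish at the same length. With the larger α, the magnesium alloy tends to over-expand; the plates restrain it, putting the magnesium alloy in compression and the titanium alloy in tension. With no external load the two internal forces are equal and opposite, magnitude P.
Compatibility of the two members (thermal + elastic change equal): (α₁ − α₂)ΔT = P·[1/(A₁E₁) + 1/(A₂E₂)].
|α₁ − α₂|·ΔT = 17.6×10⁻⁶ × 159 = 0.002798.
1/(A₁E₁) + 1/(A₂E₂) = 1/(1525×110×10³) + 1/(1800×45×10³) = 1.831×10⁻⁸ N⁻¹.
P = 0.002798 / 1.831×10⁻⁸ = 152900 N = 152.9 kN.
σ_{magnesium alloy} = P/A₂ = 152900/1800 = 84.92 MPa, compressive.

σ ≈ 84.9 MPa (compressive)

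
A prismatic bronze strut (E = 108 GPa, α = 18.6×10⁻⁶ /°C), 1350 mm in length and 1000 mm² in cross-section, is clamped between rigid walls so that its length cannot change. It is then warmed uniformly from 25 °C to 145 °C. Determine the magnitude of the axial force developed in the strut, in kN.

P ≈ 241 kN (compressive)

Full restraint means ε = 0, so the stress is σ = EαΔT = 108×10³ × 18.6×10⁻⁶ × 120 = 241.1 MPa.
Then P = σA = 241.1 × 1000 mm² = 241.1 kN, compressive.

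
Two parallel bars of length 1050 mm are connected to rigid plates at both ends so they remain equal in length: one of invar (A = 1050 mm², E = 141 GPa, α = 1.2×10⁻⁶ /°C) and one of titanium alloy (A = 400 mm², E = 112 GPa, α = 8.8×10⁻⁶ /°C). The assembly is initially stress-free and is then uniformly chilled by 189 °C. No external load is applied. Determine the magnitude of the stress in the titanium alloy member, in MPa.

σ ≈ 124 MPa (tensile)

Equilibrium of a rigid end plate with no external load gives equal and opposite internal forces ±P in the two members. Since α_{titanium alloy} > α_{invar}, cooling drives the titanium alloy into tension and the invar into compression.
Compatibility of the two members (thermal + elastic change equal): (α₁ − α₂)ΔT = P·[1/(A₁E₁) + 1/(A₂E₂)].
|α₁ − α₂|·ΔT = 7.6×10⁻⁶ × 189 = 0.001436.
1/(A₁E₁) + 1/(A₂E₂) = 1/(1050×141×10³) + 1/(400×112×10³) = 2.908×10⁻⁸ N⁻¹.
So P = 0.001436 / 2.908×10⁻⁸ = 49.4 kN.
σ_{titanium alloy} = P/A₂ = 49400/400 = 123.5 MPa, tensile.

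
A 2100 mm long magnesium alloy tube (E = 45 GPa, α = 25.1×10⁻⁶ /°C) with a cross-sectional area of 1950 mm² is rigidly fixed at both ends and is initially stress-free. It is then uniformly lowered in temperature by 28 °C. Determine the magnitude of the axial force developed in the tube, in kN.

P ≈ 61.7 kN (tensile)

The ends cannot move, so σ = EαΔT = 45×10³ × 25.1×10⁻⁶ × 28 = 31.63 MPa.
Then P = σA = 31.63 × 1950 mm² = 61.67 kN, tensile.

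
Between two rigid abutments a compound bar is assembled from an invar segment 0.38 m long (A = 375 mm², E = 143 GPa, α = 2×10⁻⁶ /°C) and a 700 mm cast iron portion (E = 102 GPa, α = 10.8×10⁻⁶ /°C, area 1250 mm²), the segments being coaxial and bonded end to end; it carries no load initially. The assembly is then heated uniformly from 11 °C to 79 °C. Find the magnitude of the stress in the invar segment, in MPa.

Free thermal expansion of the whole bar: Σ αᵢΔT Lᵢ = 2×10⁻⁶×68×380 + 10.8×10⁻⁶×68×700 = 0.5658 mm.
Since the ends are fixed, an axial force P builds up, equal in every segment, with P · Σ Lᵢ/(AᵢEᵢ) = δ_free.
Σ Lᵢ/(AᵢEᵢ) = 380/(375×143×10³) + 700/(1250×102×10³) = 1.258×10⁻⁵ mm/N.
So P = 0.5658 / 1.258×10⁻⁵ = 44.99 kN, compressive.
σ_{invar} = P / A = 44990 / 375 = 120 MPa.

σ ≈ 120 MPa (compressive)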